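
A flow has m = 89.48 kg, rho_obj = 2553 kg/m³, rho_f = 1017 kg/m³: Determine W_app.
Formula: W_{app} = mg\left(1 - \frac{\rho_f}{\rho_{obj}}\right)
W_app = 89.48·9.81·(1 − 1017/2553) = 528.1 N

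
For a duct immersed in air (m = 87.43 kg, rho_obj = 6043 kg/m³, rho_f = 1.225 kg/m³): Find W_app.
Formula: W_{app} = mg\left(1 - \frac{\rho_f}{\rho_{obj}}\right)
W_app = 87.43·9.81·(1 − 1.225/6043) = 857.5 N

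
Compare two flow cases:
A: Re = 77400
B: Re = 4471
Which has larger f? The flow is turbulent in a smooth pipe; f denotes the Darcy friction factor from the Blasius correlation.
f(A) = 0.01895, f(B) = 0.03864. Answer: B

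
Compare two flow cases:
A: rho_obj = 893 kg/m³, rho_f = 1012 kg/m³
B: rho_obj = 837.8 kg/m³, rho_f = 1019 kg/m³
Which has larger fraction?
fraction(A) = 0.8824, fraction(B) = 0.8222. Answer: A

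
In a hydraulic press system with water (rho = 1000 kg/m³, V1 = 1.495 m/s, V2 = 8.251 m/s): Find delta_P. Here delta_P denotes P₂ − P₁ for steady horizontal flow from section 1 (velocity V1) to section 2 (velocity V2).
Formula: \Delta P = \frac{1}{2} \rho (V_1^2 - V_2^2)
delta_P = 0.5·1000·(1.495² − 8.251²)/1000 = -32.92 kPa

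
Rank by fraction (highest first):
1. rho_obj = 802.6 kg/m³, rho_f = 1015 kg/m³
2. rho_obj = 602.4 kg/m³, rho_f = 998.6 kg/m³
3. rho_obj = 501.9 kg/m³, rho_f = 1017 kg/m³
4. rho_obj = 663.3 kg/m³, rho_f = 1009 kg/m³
Case 1: fraction = 0.7907
Case 2: fraction = 0.6032
Case 3: fraction = 0.4935
Case 4: fraction = 0.6574
Ranking (highest first): 1, 4, 2, 3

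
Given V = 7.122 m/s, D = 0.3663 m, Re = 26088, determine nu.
Formula: Re = \frac{V D}{\nu}
Substituting knowns: 26088 = 7.122·0.3663/nu
Solving for nu: nu = 7.122·0.3663/26088 = 0.0001 m²/s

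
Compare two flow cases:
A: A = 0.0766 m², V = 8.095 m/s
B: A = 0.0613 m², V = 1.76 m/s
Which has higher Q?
Q(A) = 620.1 L/s, Q(B) = 107.9 L/s. Answer: A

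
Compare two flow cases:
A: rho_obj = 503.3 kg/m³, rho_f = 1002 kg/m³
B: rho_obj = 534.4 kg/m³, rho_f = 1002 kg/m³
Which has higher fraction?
fraction(A) = 0.5023, fraction(B) = 0.5333. Answer: B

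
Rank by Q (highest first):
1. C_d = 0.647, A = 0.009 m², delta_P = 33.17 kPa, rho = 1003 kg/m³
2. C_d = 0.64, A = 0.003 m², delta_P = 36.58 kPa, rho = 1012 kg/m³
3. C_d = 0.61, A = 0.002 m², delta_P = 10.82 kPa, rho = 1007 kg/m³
Case 1: Q = 47.36 L/s
Case 2: Q = 16.32 L/s
Case 3: Q = 5.656 L/s
Ranking (highest first): 1, 2, 3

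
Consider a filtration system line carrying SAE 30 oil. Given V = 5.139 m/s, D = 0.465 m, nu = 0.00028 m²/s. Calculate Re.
Formula: Re = \frac{V D}{\nu}
Re = 5.139·0.465/0.00028 = 8534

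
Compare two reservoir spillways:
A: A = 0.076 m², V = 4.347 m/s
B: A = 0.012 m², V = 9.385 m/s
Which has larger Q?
Q(A) = 330.4 L/s, Q(B) = 112.6 L/s. Answer: A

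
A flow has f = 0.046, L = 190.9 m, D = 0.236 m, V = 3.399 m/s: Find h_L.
Formula: h_L = f \frac{L}{D} \frac{V^2}{2g}
h_L = 0.046·(190.9/0.236)·3.399²/(2·9.81) = 21.91 m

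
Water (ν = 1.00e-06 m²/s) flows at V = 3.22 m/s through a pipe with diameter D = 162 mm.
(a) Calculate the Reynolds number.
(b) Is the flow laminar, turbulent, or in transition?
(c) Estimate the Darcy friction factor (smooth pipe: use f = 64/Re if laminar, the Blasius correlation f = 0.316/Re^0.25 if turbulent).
(a) Re = V·D/ν = 3.22·0.162/1.00e-06 = 521640
(b) Flow regime: turbulent (Re > 4000)
(c) Friction factor: f = 0.316/Re^0.25 = 0.316/521640^0.25 = 0.01176 (Blasius is strictly valid for Re ≲ 1e5; used here as the smooth-pipe estimate the problem specifies)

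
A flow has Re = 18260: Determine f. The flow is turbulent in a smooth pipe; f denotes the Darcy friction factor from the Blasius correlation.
Formula: f = \frac{0.316}{Re^{0.25}}
f = 0.316/18260^0.25 = 0.02718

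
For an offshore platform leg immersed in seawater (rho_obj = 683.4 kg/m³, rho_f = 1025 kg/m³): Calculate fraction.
Formula: f_{sub} = \frac{\rho_{obj}}{\rho_f}
fraction = 683.4/1025 = 0.6667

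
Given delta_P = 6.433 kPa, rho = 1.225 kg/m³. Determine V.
Formula: V = \sqrt{\frac{2 \Delta P}{\rho}}
V = √(2·(6.433·1000)/1.225) = 102.5 m/s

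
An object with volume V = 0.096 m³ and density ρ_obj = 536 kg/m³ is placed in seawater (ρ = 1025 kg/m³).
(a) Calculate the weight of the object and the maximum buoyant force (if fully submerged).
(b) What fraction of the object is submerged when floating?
(a) W=rho_obj*g*V=536*9.81*0.096=504.8 N; F_B(max)=rho*g*V=1025*9.81*0.096=965.3 N
(b) Floating fraction=rho_obj/rho=536/1025=0.523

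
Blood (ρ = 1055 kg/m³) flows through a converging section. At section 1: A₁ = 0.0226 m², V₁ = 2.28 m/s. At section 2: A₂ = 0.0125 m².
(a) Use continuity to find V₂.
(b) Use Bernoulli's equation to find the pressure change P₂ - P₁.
(a) Continuity: A₁V₁=A₂V₂ -> V₂=A₁V₁/A₂=0.0226*2.28/0.0125=4.12 m/s
(b) Bernoulli: P₂-P₁=0.5*rho*(V₁^2-V₂^2)/1000=0.5*1055*(2.28^2-4.12^2)/1000=-6.212 kPa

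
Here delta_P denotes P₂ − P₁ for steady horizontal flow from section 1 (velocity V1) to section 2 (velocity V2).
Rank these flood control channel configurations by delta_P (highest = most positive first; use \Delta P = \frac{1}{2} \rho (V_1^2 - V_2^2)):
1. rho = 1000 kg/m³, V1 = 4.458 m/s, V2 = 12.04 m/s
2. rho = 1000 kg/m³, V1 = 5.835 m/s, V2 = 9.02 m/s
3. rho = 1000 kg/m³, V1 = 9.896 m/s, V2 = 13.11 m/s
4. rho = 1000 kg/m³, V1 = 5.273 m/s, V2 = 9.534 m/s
Case 1: delta_P = -62.54 kPa
Case 2: delta_P = -23.66 kPa
Case 3: delta_P = -36.97 kPa
Case 4: delta_P = -31.55 kPa
Ranking (highest first): 2, 4, 3, 1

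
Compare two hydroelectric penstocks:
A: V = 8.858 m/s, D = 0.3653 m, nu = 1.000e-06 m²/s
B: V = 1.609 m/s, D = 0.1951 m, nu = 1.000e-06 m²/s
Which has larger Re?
Re(A) = 3.236e+06, Re(B) = 313916. Answer: A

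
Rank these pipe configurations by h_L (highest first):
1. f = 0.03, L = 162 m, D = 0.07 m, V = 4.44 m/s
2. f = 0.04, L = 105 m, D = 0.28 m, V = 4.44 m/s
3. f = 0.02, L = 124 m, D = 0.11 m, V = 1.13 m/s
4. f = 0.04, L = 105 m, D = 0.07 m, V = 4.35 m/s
Case 1: h_L = 69.76 m
Case 2: h_L = 15.07 m
Case 3: h_L = 1.467 m
Case 4: h_L = 57.87 m
Ranking (highest first): 1, 4, 2, 3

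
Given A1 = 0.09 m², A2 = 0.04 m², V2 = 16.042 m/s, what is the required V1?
Formula: V_2 = \frac{A_1 V_1}{A_2}
Substituting knowns: 16.042 = 0.09·V1/0.04
Solving for V1: V1 = 16.042·0.04/0.09 = 7.13 m/s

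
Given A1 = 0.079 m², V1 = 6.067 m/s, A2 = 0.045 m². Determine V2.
Formula: V_2 = \frac{A_1 V_1}{A_2}
V2 = 0.079·6.067/0.045 = 10.65 m/s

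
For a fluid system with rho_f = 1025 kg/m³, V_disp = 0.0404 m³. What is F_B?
Formula: F_B = \rho_f g V_{disp}
F_B = 1025·9.81·0.0404 = 406.2 N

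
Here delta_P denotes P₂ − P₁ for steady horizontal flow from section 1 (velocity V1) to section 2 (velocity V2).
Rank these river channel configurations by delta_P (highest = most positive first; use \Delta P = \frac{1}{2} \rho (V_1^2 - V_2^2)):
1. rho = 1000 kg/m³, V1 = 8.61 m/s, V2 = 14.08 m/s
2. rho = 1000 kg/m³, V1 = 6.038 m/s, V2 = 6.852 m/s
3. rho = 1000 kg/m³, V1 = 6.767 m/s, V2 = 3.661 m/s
Case 1: delta_P = -62.06 kPa
Case 2: delta_P = -5.246 kPa
Case 3: delta_P = 16.19 kPa
Ranking (highest first): 3, 2, 1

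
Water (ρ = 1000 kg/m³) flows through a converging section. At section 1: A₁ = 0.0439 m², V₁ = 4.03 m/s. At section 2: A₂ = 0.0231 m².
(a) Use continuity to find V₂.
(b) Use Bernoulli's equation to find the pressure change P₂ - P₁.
(a) Continuity: A₁V₁=A₂V₂ -> V₂=A₁V₁/A₂=0.0439*4.03/0.0231=7.66 m/s
(b) Bernoulli: P₂-P₁=0.5*rho*(V₁^2-V₂^2)/1000=0.5*1000*(4.03^2-7.66^2)/1000=-21.22 kPa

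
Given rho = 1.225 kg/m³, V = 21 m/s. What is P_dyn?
Formula: P_{dyn} = \frac{1}{2} \rho V^2
P_dyn = 0.5·1.225·21²/1000 = 0.2701 kPa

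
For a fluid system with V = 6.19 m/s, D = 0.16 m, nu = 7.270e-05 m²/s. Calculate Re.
Formula: Re = \frac{V D}{\nu}
Re = 6.19·0.16/7.270e-05 = 13623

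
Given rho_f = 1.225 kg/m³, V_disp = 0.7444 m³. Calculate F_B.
Formula: F_B = \rho_f g V_{disp}
F_B = 1.225·9.81·0.7444 = 8.946 N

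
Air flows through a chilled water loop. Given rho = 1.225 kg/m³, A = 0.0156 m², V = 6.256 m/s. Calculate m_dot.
Formula: \dot{m} = \rho A V
m_dot = 1.225·0.0156·6.256 = 0.1196 kg/s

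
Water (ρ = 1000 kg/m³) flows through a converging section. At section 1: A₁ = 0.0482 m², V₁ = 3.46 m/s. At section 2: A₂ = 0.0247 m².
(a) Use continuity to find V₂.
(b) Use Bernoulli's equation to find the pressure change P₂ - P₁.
(a) Continuity: A₁V₁=A₂V₂ -> V₂=A₁V₁/A₂=0.0482*3.46/0.0247=6.75 m/s
(b) Bernoulli: P₂-P₁=0.5*rho*(V₁^2-V₂^2)/1000=0.5*1000*(3.46^2-6.75^2)/1000=-16.8 kPa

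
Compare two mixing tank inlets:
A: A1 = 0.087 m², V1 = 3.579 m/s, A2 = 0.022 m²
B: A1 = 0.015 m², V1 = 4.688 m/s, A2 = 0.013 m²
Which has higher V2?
V2(A) = 14.15 m/s, V2(B) = 5.409 m/s. Answer: A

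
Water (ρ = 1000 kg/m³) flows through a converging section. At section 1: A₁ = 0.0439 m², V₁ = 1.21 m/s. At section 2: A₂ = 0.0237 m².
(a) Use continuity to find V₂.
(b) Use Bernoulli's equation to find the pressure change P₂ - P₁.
(a) Continuity: A₁V₁=A₂V₂ -> V₂=A₁V₁/A₂=0.0439*1.21/0.0237=2.24 m/s
(b) Bernoulli: P₂-P₁=0.5*rho*(V₁^2-V₂^2)/1000=0.5*1000*(1.21^2-2.24^2)/1000=-1.777 kPa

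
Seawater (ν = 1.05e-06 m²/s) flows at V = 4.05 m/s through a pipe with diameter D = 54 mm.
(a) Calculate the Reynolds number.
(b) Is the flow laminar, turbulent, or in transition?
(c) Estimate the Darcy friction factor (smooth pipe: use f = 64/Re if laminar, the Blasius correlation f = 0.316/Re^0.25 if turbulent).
(a) Re = V·D/ν = 4.05·0.054/1.05e-06 = 208290
(b) Flow regime: turbulent (Re > 4000)
(c) Friction factor: f = 0.316/Re^0.25 = 0.316/208290^0.25 = 0.01479 (Blasius is strictly valid for Re ≲ 1e5; used here as the smooth-pipe estimate the problem specifies)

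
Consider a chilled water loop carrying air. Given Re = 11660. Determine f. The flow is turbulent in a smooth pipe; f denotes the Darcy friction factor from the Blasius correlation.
Formula: f = \frac{0.316}{Re^{0.25}}
f = 0.316/11660^0.25 = 0.03041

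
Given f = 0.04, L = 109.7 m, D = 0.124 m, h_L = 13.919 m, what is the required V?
Formula: h_L = f \frac{L}{D} \frac{V^2}{2g}
Substituting knowns: 13.919 = 0.04·(109.7/0.124)·V²/(2·9.81)
Solving for V: V = √(13.919·2·9.81/(0.04·(109.7/0.124))) = 2.778 m/s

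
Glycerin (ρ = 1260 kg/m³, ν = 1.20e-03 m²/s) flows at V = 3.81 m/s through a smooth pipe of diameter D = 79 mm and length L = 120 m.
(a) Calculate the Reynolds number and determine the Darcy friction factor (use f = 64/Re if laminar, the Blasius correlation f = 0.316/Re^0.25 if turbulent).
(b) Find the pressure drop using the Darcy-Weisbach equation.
(a) Re = V·D/ν = 3.81·0.079/1.20e-03 = 250.83 → laminar (Re < 2300); f = 64/Re = 64/250.83 = 0.25515
(b) Darcy-Weisbach: ΔP = f·(L/D)·½ρV²/1000 = 0.25515·(120/0.079)·½·1260·3.81²/1000 = 3544 kPa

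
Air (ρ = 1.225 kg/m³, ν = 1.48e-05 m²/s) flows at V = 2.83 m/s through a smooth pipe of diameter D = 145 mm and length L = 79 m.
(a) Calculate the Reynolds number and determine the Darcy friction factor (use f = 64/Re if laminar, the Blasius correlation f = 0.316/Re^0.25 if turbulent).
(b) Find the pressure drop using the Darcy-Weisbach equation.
(a) Re = V·D/ν = 2.83·0.145/1.48e-05 = 27726 → turbulent (Re > 4000); f = 0.316/Re^0.25 = 0.316/27726^0.25 = 0.024489
(b) Darcy-Weisbach: ΔP = f·(L/D)·½ρV²/1000 = 0.024489·(79/0.145)·½·1.225·2.83²/1000 = 0.06545 kPa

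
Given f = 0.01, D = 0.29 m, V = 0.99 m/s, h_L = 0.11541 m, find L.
Formula: h_L = f \frac{L}{D} \frac{V^2}{2g}
Substituting knowns: 0.11541 = 0.01·(L/0.29)·0.99²/(2·9.81)
Solving for L: L = 0.11541·2·9.81·0.29/(0.01·0.99²) = 67 m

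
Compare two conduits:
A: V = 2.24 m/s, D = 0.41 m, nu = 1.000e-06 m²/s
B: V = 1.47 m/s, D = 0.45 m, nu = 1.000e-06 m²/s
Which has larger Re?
Re(A) = 918400, Re(B) = 661500. Answer: A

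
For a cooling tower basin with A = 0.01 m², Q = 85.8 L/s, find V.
Formula: Q = A V
Substituting knowns: 85.8 = 0.01·V·1000
Solving for V: V = (85.8/1000)/0.01 = 8.58 m/s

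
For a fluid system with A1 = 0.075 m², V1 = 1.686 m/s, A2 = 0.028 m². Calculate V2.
Formula: V_2 = \frac{A_1 V_1}{A_2}
V2 = 0.075·1.686/0.028 = 4.516 m/s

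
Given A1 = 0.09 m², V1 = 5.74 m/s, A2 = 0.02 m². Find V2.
Formula: V_2 = \frac{A_1 V_1}{A_2}
V2 = 0.09·5.74/0.02 = 25.83 m/s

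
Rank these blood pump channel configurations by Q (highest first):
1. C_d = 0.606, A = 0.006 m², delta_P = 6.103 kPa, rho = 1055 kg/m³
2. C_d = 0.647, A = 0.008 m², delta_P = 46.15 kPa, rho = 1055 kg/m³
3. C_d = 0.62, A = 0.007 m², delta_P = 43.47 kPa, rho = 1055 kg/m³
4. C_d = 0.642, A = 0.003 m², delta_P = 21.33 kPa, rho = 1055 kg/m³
Case 1: Q = 12.37 L/s
Case 2: Q = 48.41 L/s
Case 3: Q = 39.4 L/s
Case 4: Q = 12.25 L/s
Ranking (highest first): 2, 3, 1, 4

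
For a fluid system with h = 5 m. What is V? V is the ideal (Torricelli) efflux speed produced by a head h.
Formula: V = \sqrt{2 g h}
V = √(2·9.81·5) = 9.905 m/s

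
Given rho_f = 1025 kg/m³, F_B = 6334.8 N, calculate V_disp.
Formula: F_B = \rho_f g V_{disp}
Substituting knowns: 6334.8 = 1025·9.81·V_disp
Solving for V_disp: V_disp = 6334.8/(1025·9.81) = 0.63 m³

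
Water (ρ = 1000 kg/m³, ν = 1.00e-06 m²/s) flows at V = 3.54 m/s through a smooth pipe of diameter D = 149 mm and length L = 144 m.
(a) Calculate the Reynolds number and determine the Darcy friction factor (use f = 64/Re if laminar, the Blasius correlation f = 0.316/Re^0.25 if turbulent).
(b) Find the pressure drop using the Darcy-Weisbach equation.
(a) Re = V·D/ν = 3.54·0.149/1.00e-06 = 527460 → turbulent (Re > 4000); f = 0.316/Re^0.25 = 0.316/527460^0.25 = 0.011726 (Blasius is strictly valid for Re ≲ 1e5; used here as the smooth-pipe estimate the problem specifies)
(b) Darcy-Weisbach: ΔP = f·(L/D)·½ρV²/1000 = 0.011726·(144/0.149)·½·1000·3.54²/1000 = 71.01 kPa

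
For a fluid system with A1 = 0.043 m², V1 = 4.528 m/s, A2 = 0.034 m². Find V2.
Formula: V_2 = \frac{A_1 V_1}{A_2}
V2 = 0.043·4.528/0.034 = 5.727 m/s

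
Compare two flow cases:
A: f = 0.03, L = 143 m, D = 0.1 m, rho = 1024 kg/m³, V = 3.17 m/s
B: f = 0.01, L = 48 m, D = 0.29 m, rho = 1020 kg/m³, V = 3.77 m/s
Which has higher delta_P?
delta_P(A) = 220.7 kPa, delta_P(B) = 12 kPa. Answer: A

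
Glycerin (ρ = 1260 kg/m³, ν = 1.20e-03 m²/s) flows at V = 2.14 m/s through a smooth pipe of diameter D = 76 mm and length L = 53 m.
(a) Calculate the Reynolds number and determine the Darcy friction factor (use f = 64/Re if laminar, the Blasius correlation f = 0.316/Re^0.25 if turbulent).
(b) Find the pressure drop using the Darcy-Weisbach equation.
(a) Re = V·D/ν = 2.14·0.076/1.20e-03 = 135.53 → laminar (Re < 2300); f = 64/Re = 64/135.53 = 0.47222
(b) Darcy-Weisbach: ΔP = f·(L/D)·½ρV²/1000 = 0.47222·(53/0.076)·½·1260·2.14²/1000 = 950.1 kPa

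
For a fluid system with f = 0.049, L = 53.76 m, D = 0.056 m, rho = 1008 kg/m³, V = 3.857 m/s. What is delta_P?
Formula: \Delta P = f \frac{L}{D} \frac{\rho V^2}{2}
delta_P = 0.049·(53.76/0.056)·0.5·1008·3.857²/1000 = 352.7 kPa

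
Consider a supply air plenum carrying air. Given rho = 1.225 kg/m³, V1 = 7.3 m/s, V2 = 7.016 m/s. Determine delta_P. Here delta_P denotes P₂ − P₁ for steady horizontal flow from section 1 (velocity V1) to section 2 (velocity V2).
Formula: \Delta P = \frac{1}{2} \rho (V_1^2 - V_2^2)
delta_P = 0.5·1.225·(7.3² − 7.016²)/1000 = 0.00249 kPa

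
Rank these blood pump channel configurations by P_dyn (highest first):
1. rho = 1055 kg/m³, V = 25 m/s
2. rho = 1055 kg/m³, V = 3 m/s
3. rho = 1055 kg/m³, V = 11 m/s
Case 1: P_dyn = 329.7 kPa
Case 2: P_dyn = 4.747 kPa
Case 3: P_dyn = 63.83 kPa
Ranking (highest first): 1, 3, 2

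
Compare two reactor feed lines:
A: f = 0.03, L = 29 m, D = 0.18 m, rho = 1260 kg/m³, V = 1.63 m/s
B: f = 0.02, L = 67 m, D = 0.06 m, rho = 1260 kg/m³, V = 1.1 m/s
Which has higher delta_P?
delta_P(A) = 8.09 kPa, delta_P(B) = 17.02 kPa. Answer: B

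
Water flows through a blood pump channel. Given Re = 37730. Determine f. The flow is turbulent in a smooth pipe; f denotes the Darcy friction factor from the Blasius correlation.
Formula: f = \frac{0.316}{Re^{0.25}}
f = 0.316/37730^0.25 = 0.02267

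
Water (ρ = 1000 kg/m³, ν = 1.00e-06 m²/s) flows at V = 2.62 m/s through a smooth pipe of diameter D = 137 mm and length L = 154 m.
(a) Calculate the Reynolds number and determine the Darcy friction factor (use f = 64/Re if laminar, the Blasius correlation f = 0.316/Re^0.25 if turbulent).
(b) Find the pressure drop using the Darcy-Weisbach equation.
(a) Re = V·D/ν = 2.62·0.137/1.00e-06 = 358940 → turbulent (Re > 4000); f = 0.316/Re^0.25 = 0.316/358940^0.25 = 0.01291 (Blasius is strictly valid for Re ≲ 1e5; used here as the smooth-pipe estimate the problem specifies)
(b) Darcy-Weisbach: ΔP = f·(L/D)·½ρV²/1000 = 0.01291·(154/0.137)·½·1000·2.62²/1000 = 49.81 kPa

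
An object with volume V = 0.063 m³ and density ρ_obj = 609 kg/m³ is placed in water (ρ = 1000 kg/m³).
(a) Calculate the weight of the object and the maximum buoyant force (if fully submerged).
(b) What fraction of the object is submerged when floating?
(a) W=rho_obj*g*V=609*9.81*0.063=376.4 N; F_B(max)=rho*g*V=1000*9.81*0.063=618.0 N
(b) Floating fraction=rho_obj/rho=609/1000=0.609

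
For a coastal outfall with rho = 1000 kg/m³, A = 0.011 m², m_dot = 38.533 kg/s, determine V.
Formula: \dot{m} = \rho A V
Substituting knowns: 38.533 = 1000·0.011·V
Solving for V: V = 38.533/(1000·0.011) = 3.503 m/s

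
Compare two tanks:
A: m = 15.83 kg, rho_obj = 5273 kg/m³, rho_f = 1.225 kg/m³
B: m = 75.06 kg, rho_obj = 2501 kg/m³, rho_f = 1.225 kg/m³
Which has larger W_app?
W_app(A) = 155.3 N, W_app(B) = 736 N. Answer: B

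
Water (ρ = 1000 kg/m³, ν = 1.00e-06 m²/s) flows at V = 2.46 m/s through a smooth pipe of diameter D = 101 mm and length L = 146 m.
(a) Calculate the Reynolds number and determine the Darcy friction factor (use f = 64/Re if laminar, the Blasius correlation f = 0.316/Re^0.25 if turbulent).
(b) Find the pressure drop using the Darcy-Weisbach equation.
(a) Re = V·D/ν = 2.46·0.101/1.00e-06 = 248460 → turbulent (Re > 4000); f = 0.316/Re^0.25 = 0.316/248460^0.25 = 0.014154 (Blasius is strictly valid for Re ≲ 1e5; used here as the smooth-pipe estimate the problem specifies)
(b) Darcy-Weisbach: ΔP = f·(L/D)·½ρV²/1000 = 0.014154·(146/0.101)·½·1000·2.46²/1000 = 61.91 kPa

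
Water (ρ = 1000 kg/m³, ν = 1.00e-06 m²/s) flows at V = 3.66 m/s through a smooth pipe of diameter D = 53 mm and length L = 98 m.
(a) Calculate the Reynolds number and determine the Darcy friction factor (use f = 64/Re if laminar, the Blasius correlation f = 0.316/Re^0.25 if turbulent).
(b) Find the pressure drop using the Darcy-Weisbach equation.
(a) Re = V·D/ν = 3.66·0.053/1.00e-06 = 193980 → turbulent (Re > 4000); f = 0.316/Re^0.25 = 0.316/193980^0.25 = 0.015057 (Blasius is strictly valid for Re ≲ 1e5; used here as the smooth-pipe estimate the problem specifies)
(b) Darcy-Weisbach: ΔP = f·(L/D)·½ρV²/1000 = 0.015057·(98/0.053)·½·1000·3.66²/1000 = 186.5 kPa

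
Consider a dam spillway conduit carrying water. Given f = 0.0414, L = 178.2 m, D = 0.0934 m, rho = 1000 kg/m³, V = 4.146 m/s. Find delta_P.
Formula: \Delta P = f \frac{L}{D} \frac{\rho V^2}{2}
delta_P = 0.0414·(178.2/0.0934)·0.5·1000·4.146²/1000 = 678.9 kPa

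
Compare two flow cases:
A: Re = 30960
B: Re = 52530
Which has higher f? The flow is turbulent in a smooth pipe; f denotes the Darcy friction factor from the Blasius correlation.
f(A) = 0.02382, f(B) = 0.02087. Answer: A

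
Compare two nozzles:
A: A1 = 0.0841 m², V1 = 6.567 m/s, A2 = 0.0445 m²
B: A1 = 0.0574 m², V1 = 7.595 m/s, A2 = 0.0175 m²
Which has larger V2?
V2(A) = 12.41 m/s, V2(B) = 24.91 m/s. Answer: B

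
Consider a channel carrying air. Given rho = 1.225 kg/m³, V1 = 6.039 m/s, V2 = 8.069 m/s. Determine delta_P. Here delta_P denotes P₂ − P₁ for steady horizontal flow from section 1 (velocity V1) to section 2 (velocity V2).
Formula: \Delta P = \frac{1}{2} \rho (V_1^2 - V_2^2)
delta_P = 0.5·1.225·(6.039² − 8.069²)/1000 = -0.01754 kPa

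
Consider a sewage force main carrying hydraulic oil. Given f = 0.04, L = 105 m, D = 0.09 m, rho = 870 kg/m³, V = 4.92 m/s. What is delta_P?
Formula: \Delta P = f \frac{L}{D} \frac{\rho V^2}{2}
delta_P = 0.04·(105/0.09)·0.5·870·4.92²/1000 = 491.4 kPa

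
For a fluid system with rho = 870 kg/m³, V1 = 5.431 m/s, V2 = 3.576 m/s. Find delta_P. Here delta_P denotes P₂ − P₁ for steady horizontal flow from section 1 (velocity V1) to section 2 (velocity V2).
Formula: \Delta P = \frac{1}{2} \rho (V_1^2 - V_2^2)
delta_P = 0.5·870·(5.431² − 3.576²)/1000 = 7.268 kPa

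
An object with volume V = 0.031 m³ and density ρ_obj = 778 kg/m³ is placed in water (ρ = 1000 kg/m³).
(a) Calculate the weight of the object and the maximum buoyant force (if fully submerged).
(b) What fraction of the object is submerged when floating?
(a) W=rho_obj*g*V=778*9.81*0.031=236.6 N; F_B(max)=rho*g*V=1000*9.81*0.031=304.1 N
(b) Floating fraction=rho_obj/rho=778/1000=0.778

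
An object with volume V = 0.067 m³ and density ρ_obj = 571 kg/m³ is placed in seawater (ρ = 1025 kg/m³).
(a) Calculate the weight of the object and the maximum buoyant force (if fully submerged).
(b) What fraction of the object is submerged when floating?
(a) W=rho_obj*g*V=571*9.81*0.067=375.3 N; F_B(max)=rho*g*V=1025*9.81*0.067=673.7 N
(b) Floating fraction=rho_obj/rho=571/1025=0.557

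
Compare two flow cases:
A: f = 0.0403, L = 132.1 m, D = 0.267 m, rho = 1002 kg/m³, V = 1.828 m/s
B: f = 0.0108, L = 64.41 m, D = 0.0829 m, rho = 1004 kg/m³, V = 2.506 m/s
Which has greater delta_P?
delta_P(A) = 33.38 kPa, delta_P(B) = 26.45 kPa. Answer: A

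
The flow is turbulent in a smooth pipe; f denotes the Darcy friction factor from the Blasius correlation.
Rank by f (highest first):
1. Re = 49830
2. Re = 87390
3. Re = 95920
Case 1: f = 0.02115
Case 2: f = 0.01838
Case 3: f = 0.01796
Ranking (highest first): 1, 2, 3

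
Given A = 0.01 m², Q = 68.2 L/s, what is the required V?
Formula: Q = A V
Substituting knowns: 68.2 = 0.01·V·1000
Solving for V: V = (68.2/1000)/0.01 = 6.82 m/s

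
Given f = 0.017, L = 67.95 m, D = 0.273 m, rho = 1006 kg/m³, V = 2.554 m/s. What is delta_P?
Formula: \Delta P = f \frac{L}{D} \frac{\rho V^2}{2}
delta_P = 0.017·(67.95/0.273)·0.5·1006·2.554²/1000 = 13.88 kPa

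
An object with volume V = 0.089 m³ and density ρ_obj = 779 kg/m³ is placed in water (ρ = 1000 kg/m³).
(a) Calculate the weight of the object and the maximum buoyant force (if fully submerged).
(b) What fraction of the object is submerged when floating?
(a) W=rho_obj*g*V=779*9.81*0.089=680.1 N; F_B(max)=rho*g*V=1000*9.81*0.089=873.1 N
(b) Floating fraction=rho_obj/rho=779/1000=0.779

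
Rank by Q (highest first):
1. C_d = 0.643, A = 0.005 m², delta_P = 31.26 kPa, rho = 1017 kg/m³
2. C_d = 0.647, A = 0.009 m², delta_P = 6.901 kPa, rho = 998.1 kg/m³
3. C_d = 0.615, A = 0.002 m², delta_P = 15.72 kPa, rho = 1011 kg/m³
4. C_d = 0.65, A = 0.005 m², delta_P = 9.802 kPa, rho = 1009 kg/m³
Case 1: Q = 25.21 L/s
Case 2: Q = 21.65 L/s
Case 3: Q = 6.859 L/s
Case 4: Q = 14.33 L/s
Ranking (highest first): 1, 2, 4, 3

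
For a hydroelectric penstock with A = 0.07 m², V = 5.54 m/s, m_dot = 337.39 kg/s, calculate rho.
Formula: \dot{m} = \rho A V
Substituting knowns: 337.39 = rho·0.07·5.54
Solving for rho: rho = 337.39/(0.07·5.54) = 870 kg/m³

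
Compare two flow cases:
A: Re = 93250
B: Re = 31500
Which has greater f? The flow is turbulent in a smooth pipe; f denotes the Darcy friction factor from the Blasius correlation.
f(A) = 0.01808, f(B) = 0.02372. Answer: B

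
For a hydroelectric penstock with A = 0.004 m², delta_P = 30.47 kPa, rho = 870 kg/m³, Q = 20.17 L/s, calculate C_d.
Formula: Q = C_d A \sqrt{\frac{2 \Delta P}{\rho}}
Substituting knowns: 20.17 = C_d·0.004·√(2·(30.47·1000)/870)·1000
Solving for C_d: C_d = (20.17/1000)/(0.004·√(2·(30.47·1000)/870)) = 0.6025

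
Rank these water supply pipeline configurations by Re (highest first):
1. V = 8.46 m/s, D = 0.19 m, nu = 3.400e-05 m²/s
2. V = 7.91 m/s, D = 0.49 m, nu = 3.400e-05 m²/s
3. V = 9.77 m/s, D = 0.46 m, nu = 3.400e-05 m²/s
Case 1: Re = 47276
Case 2: Re = 113997
Case 3: Re = 132182
Ranking (highest first): 3, 2, 1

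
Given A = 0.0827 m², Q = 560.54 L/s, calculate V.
Formula: Q = A V
Substituting knowns: 560.54 = 0.0827·V·1000
Solving for V: V = (560.54/1000)/0.0827 = 6.778 m/s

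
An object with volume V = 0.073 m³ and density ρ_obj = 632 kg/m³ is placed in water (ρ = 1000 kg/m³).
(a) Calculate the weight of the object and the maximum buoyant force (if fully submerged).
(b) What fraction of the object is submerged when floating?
(a) W=rho_obj*g*V=632*9.81*0.073=452.6 N; F_B(max)=rho*g*V=1000*9.81*0.073=716.1 N
(b) Floating fraction=rho_obj/rho=632/1000=0.632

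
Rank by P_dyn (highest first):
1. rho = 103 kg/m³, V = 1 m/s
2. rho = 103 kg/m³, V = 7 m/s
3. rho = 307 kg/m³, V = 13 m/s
Case 1: P_dyn = 0.0515 kPa
Case 2: P_dyn = 2.523 kPa
Case 3: P_dyn = 25.94 kPa
Ranking (highest first): 3, 2, 1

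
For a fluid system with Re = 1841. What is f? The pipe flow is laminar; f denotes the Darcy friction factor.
Formula: f = \frac{64}{Re}
f = 64/1841 = 0.03476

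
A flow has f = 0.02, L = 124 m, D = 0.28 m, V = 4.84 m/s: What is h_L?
Formula: h_L = f \frac{L}{D} \frac{V^2}{2g}
h_L = 0.02·(124/0.28)·4.84²/(2·9.81) = 10.58 m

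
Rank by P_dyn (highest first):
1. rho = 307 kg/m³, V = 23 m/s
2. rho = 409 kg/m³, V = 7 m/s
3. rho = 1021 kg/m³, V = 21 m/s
Case 1: P_dyn = 81.2 kPa
Case 2: P_dyn = 10.02 kPa
Case 3: P_dyn = 225.1 kPa
Ranking (highest first): 3, 1, 2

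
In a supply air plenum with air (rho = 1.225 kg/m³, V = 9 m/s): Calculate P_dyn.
Formula: P_{dyn} = \frac{1}{2} \rho V^2
P_dyn = 0.5·1.225·9²/1000 = 0.04961 kPa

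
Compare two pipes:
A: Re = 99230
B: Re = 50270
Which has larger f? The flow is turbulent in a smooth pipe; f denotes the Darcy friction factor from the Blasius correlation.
f(A) = 0.0178, f(B) = 0.0211. Answer: B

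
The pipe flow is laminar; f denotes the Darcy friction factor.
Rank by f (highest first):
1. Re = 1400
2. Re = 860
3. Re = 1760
Case 1: f = 0.04571
Case 2: f = 0.07442
Case 3: f = 0.03636
Ranking (highest first): 2, 1, 3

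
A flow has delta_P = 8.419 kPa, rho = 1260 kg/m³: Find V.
Formula: V = \sqrt{\frac{2 \Delta P}{\rho}}
V = √(2·(8.419·1000)/1260) = 3.656 m/s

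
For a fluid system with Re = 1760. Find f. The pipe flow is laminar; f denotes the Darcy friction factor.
Formula: f = \frac{64}{Re}
f = 64/1760 = 0.03636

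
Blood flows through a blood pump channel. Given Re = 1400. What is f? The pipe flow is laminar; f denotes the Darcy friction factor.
Formula: f = \frac{64}{Re}
f = 64/1400 = 0.04571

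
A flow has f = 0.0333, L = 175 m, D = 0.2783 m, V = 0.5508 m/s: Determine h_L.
Formula: h_L = f \frac{L}{D} \frac{V^2}{2g}
h_L = 0.0333·(175/0.2783)·0.5508²/(2·9.81) = 0.3238 m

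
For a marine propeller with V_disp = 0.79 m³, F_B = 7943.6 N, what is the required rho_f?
Formula: F_B = \rho_f g V_{disp}
Substituting knowns: 7943.6 = rho_f·9.81·0.79
Solving for rho_f: rho_f = 7943.6/(9.81·0.79) = 1025 kg/m³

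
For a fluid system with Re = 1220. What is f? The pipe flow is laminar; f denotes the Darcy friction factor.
Formula: f = \frac{64}{Re}
f = 64/1220 = 0.05246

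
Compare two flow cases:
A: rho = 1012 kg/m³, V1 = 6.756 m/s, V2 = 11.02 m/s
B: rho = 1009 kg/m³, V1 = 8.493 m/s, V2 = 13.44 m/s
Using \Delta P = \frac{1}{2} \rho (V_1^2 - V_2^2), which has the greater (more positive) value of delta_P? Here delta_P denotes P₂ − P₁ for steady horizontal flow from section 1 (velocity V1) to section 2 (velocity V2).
delta_P(A) = -38.35 kPa, delta_P(B) = -54.74 kPa. Answer: A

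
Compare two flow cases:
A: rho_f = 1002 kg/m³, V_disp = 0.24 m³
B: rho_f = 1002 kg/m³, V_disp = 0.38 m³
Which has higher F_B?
F_B(A) = 2359 N, F_B(B) = 3735 N. Answer: B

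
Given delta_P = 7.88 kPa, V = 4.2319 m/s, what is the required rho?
Formula: V = \sqrt{\frac{2 \Delta P}{\rho}}
Substituting knowns: 4.2319 = √(2·(7.88·1000)/rho)
Solving for rho: rho = 2·(7.88·1000)/4.2319² = 880 kg/m³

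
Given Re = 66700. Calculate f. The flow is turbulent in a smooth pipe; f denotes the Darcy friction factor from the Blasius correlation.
Formula: f = \frac{0.316}{Re^{0.25}}
f = 0.316/66700^0.25 = 0.01966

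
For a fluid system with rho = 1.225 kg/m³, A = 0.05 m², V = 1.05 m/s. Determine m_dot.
Formula: \dot{m} = \rho A V
m_dot = 1.225·0.05·1.05 = 0.06431 kg/s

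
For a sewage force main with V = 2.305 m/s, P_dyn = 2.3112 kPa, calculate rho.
Formula: P_{dyn} = \frac{1}{2} \rho V^2
Substituting knowns: 2.3112 = 0.5·rho·2.305²/1000
Solving for rho: rho = 2·(2.3112·1000)/2.305² = 870 kg/m³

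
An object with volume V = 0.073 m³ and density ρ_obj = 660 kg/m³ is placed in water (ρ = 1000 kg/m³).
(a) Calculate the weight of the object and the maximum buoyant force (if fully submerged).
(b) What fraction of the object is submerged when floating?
(a) W=rho_obj*g*V=660*9.81*0.073=472.6 N; F_B(max)=rho*g*V=1000*9.81*0.073=716.1 N
(b) Floating fraction=rho_obj/rho=660/1000=0.660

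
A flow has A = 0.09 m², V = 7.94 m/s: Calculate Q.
Formula: Q = A V
Q = 0.09·7.94·1000 = 714.6 L/s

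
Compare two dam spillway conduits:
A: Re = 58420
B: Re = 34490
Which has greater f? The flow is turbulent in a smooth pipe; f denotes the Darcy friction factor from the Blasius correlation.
f(A) = 0.02033, f(B) = 0.02319. Answer: B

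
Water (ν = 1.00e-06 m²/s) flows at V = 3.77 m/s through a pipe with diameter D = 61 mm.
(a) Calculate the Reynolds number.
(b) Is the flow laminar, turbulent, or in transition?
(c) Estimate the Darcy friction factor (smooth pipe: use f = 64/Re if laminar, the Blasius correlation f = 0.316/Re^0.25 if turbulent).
(a) Re = V·D/ν = 3.77·0.061/1.00e-06 = 229970
(b) Flow regime: turbulent (Re > 4000)
(c) Friction factor: f = 0.316/Re^0.25 = 0.316/229970^0.25 = 0.01443 (Blasius is strictly valid for Re ≲ 1e5; used here as the smooth-pipe estimate the problem specifies)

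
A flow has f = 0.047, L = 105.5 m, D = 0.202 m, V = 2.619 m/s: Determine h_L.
Formula: h_L = f \frac{L}{D} \frac{V^2}{2g}
h_L = 0.047·(105.5/0.202)·2.619²/(2·9.81) = 8.582 m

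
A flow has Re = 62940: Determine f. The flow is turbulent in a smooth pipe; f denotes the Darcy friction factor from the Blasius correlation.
Formula: f = \frac{0.316}{Re^{0.25}}
f = 0.316/62940^0.25 = 0.01995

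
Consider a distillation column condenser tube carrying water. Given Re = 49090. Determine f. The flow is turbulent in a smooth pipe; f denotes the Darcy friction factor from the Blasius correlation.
Formula: f = \frac{0.316}{Re^{0.25}}
f = 0.316/49090^0.25 = 0.02123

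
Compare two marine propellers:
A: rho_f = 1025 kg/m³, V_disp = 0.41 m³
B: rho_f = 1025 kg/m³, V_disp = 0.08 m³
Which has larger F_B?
F_B(A) = 4123 N, F_B(B) = 804.4 N. Answer: A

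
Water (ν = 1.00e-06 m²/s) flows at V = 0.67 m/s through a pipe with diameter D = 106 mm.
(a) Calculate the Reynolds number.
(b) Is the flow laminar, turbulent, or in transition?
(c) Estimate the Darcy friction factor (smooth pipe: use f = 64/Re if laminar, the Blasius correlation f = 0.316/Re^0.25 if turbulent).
(a) Re = V·D/ν = 0.67·0.106/1.00e-06 = 71020
(b) Flow regime: turbulent (Re > 4000)
(c) Friction factor: f = 0.316/Re^0.25 = 0.316/71020^0.25 = 0.01936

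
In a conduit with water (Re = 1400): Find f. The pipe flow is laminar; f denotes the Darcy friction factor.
Formula: f = \frac{64}{Re}
f = 64/1400 = 0.04571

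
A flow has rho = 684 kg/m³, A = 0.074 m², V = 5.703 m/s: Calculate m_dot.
Formula: \dot{m} = \rho A V
m_dot = 684·0.074·5.703 = 288.7 kg/s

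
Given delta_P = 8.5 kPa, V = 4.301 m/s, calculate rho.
Formula: V = \sqrt{\frac{2 \Delta P}{\rho}}
Substituting knowns: 4.301 = √(2·(8.5·1000)/rho)
Solving for rho: rho = 2·(8.5·1000)/4.301² = 919 kg/m³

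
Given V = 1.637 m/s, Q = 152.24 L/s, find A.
Formula: Q = A V
Substituting knowns: 152.24 = A·1.637·1000
Solving for A: A = (152.24/1000)/1.637 = 0.093 m²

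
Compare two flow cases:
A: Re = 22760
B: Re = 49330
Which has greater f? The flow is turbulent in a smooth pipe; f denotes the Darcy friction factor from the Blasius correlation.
f(A) = 0.02573, f(B) = 0.0212. Answer: A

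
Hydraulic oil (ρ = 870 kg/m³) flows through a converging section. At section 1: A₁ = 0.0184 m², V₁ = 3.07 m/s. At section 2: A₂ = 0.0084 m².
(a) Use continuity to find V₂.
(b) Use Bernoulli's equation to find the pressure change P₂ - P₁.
(a) Continuity: A₁V₁=A₂V₂ -> V₂=A₁V₁/A₂=0.0184*3.07/0.0084=6.72 m/s
(b) Bernoulli: P₂-P₁=0.5*rho*(V₁^2-V₂^2)/1000=0.5*870*(3.07^2-6.72^2)/1000=-15.54 kPa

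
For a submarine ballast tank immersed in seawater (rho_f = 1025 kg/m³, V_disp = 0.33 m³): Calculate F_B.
Formula: F_B = \rho_f g V_{disp}
F_B = 1025·9.81·0.33 = 3318 N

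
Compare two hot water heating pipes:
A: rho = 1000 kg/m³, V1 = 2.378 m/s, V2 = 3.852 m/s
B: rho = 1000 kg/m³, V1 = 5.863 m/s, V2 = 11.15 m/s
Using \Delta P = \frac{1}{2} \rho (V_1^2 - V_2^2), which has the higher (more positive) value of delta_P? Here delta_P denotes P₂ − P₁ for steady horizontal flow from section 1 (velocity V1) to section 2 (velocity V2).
delta_P(A) = -4.592 kPa, delta_P(B) = -44.97 kPa. Answer: A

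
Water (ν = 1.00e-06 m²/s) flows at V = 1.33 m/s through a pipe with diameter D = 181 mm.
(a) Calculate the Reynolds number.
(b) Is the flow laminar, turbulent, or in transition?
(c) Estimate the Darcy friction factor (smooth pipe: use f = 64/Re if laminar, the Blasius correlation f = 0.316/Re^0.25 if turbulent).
(a) Re = V·D/ν = 1.33·0.181/1.00e-06 = 240730
(b) Flow regime: turbulent (Re > 4000)
(c) Friction factor: f = 0.316/Re^0.25 = 0.316/240730^0.25 = 0.01427 (Blasius is strictly valid for Re ≲ 1e5; used here as the smooth-pipe estimate the problem specifies)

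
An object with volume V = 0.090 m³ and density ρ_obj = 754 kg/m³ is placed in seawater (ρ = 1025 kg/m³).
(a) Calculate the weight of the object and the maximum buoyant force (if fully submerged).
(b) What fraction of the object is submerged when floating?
(a) W=rho_obj*g*V=754*9.81*0.090=665.7 N; F_B(max)=rho*g*V=1025*9.81*0.090=905.0 N
(b) Floating fraction=rho_obj/rho=754/1025=0.736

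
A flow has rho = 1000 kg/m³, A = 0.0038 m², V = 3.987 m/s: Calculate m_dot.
Formula: \dot{m} = \rho A V
m_dot = 1000·0.0038·3.987 = 15.15 kg/s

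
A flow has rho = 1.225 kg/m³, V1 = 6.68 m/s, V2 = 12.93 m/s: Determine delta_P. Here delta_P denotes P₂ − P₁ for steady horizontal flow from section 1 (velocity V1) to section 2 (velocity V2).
Formula: \Delta P = \frac{1}{2} \rho (V_1^2 - V_2^2)
delta_P = 0.5·1.225·(6.68² − 12.93²)/1000 = -0.07507 kPa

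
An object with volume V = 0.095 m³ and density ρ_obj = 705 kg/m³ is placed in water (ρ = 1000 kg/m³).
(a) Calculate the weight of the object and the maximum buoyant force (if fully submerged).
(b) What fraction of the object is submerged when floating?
(a) W=rho_obj*g*V=705*9.81*0.095=657.0 N; F_B(max)=rho*g*V=1000*9.81*0.095=932.0 N
(b) Floating fraction=rho_obj/rho=705/1000=0.705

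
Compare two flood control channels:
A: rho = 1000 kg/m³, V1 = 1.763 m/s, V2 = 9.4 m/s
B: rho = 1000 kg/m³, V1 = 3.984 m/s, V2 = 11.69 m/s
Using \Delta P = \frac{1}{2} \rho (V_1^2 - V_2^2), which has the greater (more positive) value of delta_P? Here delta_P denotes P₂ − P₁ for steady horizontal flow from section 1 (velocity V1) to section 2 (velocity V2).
delta_P(A) = -42.63 kPa, delta_P(B) = -60.39 kPa. Answer: A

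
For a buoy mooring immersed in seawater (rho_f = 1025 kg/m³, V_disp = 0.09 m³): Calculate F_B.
Formula: F_B = \rho_f g V_{disp}
F_B = 1025·9.81·0.09 = 905 N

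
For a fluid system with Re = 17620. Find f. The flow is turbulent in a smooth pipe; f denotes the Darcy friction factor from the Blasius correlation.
Formula: f = \frac{0.316}{Re^{0.25}}
f = 0.316/17620^0.25 = 0.02743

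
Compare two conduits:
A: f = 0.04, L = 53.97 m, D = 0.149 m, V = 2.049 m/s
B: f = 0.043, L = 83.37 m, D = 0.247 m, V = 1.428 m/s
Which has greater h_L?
h_L(A) = 3.1 m, h_L(B) = 1.508 m. Answer: A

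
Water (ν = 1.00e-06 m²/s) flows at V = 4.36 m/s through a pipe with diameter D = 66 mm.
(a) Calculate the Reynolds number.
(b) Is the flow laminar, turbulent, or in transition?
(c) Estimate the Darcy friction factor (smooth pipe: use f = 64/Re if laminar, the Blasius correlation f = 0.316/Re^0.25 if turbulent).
(a) Re = V·D/ν = 4.36·0.066/1.00e-06 = 287760
(b) Flow regime: turbulent (Re > 4000)
(c) Friction factor: f = 0.316/Re^0.25 = 0.316/287760^0.25 = 0.01364 (Blasius is strictly valid for Re ≲ 1e5; used here as the smooth-pipe estimate the problem specifies)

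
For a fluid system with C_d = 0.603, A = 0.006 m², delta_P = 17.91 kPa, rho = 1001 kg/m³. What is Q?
Formula: Q = C_d A \sqrt{\frac{2 \Delta P}{\rho}}
Q = 0.603·0.006·√(2·(17.91·1000)/1001)·1000 = 21.64 L/s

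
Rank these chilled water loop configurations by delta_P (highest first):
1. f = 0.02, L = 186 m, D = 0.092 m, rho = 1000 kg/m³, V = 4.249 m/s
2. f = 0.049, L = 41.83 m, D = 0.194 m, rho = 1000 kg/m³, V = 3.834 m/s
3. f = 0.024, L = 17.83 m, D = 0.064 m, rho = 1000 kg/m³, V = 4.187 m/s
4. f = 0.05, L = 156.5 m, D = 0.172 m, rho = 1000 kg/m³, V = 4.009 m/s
Case 1: delta_P = 365 kPa
Case 2: delta_P = 77.65 kPa
Case 3: delta_P = 58.61 kPa
Case 4: delta_P = 365.6 kPa
Ranking (highest first): 4, 1, 2, 3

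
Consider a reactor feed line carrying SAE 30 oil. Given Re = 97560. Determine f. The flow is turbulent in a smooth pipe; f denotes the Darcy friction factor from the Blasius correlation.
Formula: f = \frac{0.316}{Re^{0.25}}
f = 0.316/97560^0.25 = 0.01788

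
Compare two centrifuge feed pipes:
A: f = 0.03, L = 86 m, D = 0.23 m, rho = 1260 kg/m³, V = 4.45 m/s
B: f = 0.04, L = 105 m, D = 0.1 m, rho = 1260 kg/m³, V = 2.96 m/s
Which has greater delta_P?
delta_P(A) = 139.9 kPa, delta_P(B) = 231.8 kPa. Answer: B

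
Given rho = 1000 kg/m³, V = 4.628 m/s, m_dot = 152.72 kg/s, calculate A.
Formula: \dot{m} = \rho A V
Substituting knowns: 152.72 = 1000·A·4.628
Solving for A: A = 152.72/(1000·4.628) = 0.033 m²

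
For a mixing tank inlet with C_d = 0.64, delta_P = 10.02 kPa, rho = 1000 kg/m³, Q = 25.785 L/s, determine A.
Formula: Q = C_d A \sqrt{\frac{2 \Delta P}{\rho}}
Substituting knowns: 25.785 = 0.64·A·√(2·(10.02·1000)/1000)·1000
Solving for A: A = (25.785/1000)/(0.64·√(2·(10.02·1000)/1000)) = 0.009 m²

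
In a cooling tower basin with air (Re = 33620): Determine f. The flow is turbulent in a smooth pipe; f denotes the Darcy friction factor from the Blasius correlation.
Formula: f = \frac{0.316}{Re^{0.25}}
f = 0.316/33620^0.25 = 0.02334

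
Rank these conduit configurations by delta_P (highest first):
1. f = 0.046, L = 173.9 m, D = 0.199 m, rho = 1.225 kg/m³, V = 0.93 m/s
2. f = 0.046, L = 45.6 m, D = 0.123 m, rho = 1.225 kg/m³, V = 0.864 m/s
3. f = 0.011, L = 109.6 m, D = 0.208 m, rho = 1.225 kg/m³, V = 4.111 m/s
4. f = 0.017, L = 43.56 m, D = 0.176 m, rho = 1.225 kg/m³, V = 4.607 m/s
Case 1: delta_P = 0.02129 kPa
Case 2: delta_P = 0.007797 kPa
Case 3: delta_P = 0.06 kPa
Case 4: delta_P = 0.0547 kPa
Ranking (highest first): 3, 4, 1, 2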